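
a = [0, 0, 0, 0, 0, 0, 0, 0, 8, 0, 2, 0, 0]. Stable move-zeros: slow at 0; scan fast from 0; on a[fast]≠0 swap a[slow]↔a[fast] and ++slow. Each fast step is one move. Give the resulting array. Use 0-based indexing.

slow=0 fast=0: a[fast]=0, fast++
slow=0 fast=1: a[fast]=0, fast++
slow=0 fast=2: a[fast]=0, fast++
slow=0 fast=3: a[fast]=0, fast++
slow=0 fast=4: a[fast]=0, fast++
slow=0 fast=5: a[fast]=0, fast++
slow=0 fast=6: a[fast]=0, fast++
slow=0 fast=7: a[fast]=0, fast++
slow=0 fast=8: a[fast]=8≠0 swap→a[0]=8, slow++,fast++
slow=1 fast=9: a[fast]=0, fast++
slow=1 fast=10: a[fast]=2≠0 swap→a[1]=2, slow++,fast++
slow=2 fast=11: a[fast]=0, fast++
slow=2 fast=12: a[fast]=0, fast++

[8, 2, 0, 0, 0, 0, 0, 0, 0, 0, 0, 0, 0]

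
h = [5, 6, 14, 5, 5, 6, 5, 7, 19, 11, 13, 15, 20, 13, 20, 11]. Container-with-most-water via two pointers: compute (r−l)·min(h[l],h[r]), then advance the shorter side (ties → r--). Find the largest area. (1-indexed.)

max area = 168

l=1 r=16: min(5,11)*15=75 best=75 *, l++
l=2 r=16: min(6,11)*14=84 best=84 *, l++
l=3 r=16: min(14,11)*13=143 best=143 *, r--
l=3 r=15: min(14,20)*12=168 best=168 *, l++
l=4 r=15: min(5,20)*11=55 best=168, l++
l=5 r=15: min(5,20)*10=50 best=168, l++
l=6 r=15: min(6,20)*9=54 best=168, l++
l=7 r=15: min(5,20)*8=40 best=168, l++
l=8 r=15: min(7,20)*7=49 best=168, l++
l=9 r=15: min(19,20)*6=114 best=168, l++
l=10 r=15: min(11,20)*5=55 best=168, l++
l=11 r=15: min(13,20)*4=52 best=168, l++
l=12 r=15: min(15,20)*3=45 best=168, l++
l=13 r=15: min(20,20)*2=40 best=168, r--
l=13 r=14: min(20,13)*1=13 best=168, r--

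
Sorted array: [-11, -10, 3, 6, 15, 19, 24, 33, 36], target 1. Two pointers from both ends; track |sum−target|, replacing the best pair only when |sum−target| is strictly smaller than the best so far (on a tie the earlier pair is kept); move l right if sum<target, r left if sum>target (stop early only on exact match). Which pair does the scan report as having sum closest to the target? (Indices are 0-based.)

l=0 r=8: -11+36=25 d=24 *, r--
l=0 r=7: -11+33=22 d=21 *, r--
l=0 r=6: -11+24=13 d=12 *, r--
l=0 r=5: -11+19=8 d=7 *, r--
l=0 r=4: -11+15=4 d=3 *, r--
l=0 r=3: -11+6=-5 d=6, l++
l=1 r=3: -10+6=-4 d=5, l++
l=2 r=3: 3+6=9 d=8, r--

pair (-11, 15) with sum 4 (|Δ|=3)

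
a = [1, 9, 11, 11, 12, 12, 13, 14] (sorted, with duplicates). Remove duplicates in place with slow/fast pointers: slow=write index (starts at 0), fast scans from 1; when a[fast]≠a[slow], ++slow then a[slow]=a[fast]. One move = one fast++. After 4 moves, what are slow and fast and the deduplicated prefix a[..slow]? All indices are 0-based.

slow=3, fast=5, prefix=[1, 9, 11, 12]

(s=0,f=1) a[fast]=9≠a[slow]=1 write a[1]=9 → slow++,fast++
(s=1,f=2) a[fast]=11≠a[slow]=9 write a[2]=11 → slow++,fast++
(s=2,f=3) a[fast]=11=a[slow] dup → fast++
(s=2,f=4) a[fast]=12≠a[slow]=11 write a[3]=12 → slow++,fast++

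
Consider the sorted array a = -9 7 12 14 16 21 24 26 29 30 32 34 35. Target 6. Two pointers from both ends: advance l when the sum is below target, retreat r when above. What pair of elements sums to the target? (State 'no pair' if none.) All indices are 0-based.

no pair

[0,12] -9+35=26 >6 → r--
[0,11] -9+34=25 >6 → r--
[0,10] -9+32=23 >6 → r--
[0,9] -9+30=21 >6 → r--
[0,8] -9+29=20 >6 → r--
[0,7] -9+26=17 >6 → r--
[0,6] -9+24=15 >6 → r--
[0,5] -9+21=12 >6 → r--
[0,4] -9+16=7 >6 → r--
[0,3] -9+14=5 <6 → l++
[1,3] 7+14=21 >6 → r--
[1,2] 7+12=19 >6 → r--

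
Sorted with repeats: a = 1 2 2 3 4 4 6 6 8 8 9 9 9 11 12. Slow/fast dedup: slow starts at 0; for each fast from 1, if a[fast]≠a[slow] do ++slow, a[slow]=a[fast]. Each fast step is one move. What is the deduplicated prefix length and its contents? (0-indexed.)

(s=0,f=1) a[fast]=2≠a[slow]=1 write a[1]=2 → slow++,fast++
(s=1,f=2) a[fast]=2=a[slow] dup → fast++
(s=1,f=3) a[fast]=3≠a[slow]=2 write a[2]=3 → slow++,fast++
(s=2,f=4) a[fast]=4≠a[slow]=3 write a[3]=4 → slow++,fast++
(s=3,f=5) a[fast]=4=a[slow] dup → fast++
(s=3,f=6) a[fast]=6≠a[slow]=4 write a[4]=6 → slow++,fast++
(s=4,f=7) a[fast]=6=a[slow] dup → fast++
(s=4,f=8) a[fast]=8≠a[slow]=6 write a[5]=8 → slow++,fast++
(s=5,f=9) a[fast]=8=a[slow] dup → fast++
(s=5,f=10) a[fast]=9≠a[slow]=8 write a[6]=9 → slow++,fast++
(s=6,f=11) a[fast]=9=a[slow] dup → fast++
(s=6,f=12) a[fast]=9=a[slow] dup → fast++
(s=6,f=13) a[fast]=11≠a[slow]=9 write a[7]=11 → slow++,fast++
(s=7,f=14) a[fast]=12≠a[slow]=11 write a[8]=12 → slow++,fast++

length 9; prefix = [1, 2, 3, 4, 6, 8, 9, 11, 12]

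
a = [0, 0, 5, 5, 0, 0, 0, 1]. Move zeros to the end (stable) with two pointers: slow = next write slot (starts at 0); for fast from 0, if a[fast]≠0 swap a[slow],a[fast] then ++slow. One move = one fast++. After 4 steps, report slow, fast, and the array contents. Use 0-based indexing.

slow=2, fast=4, a=[5, 5, 0, 0, 0, 0, 0, 1]

(s=0,f=0) a[fast]=0 → fast++
(s=0,f=1) a[fast]=0 → fast++
(s=0,f=2) a[fast]=5≠0 swap→a[0]=5 → slow++,fast++
(s=1,f=3) a[fast]=5≠0 swap→a[1]=5 → slow++,fast++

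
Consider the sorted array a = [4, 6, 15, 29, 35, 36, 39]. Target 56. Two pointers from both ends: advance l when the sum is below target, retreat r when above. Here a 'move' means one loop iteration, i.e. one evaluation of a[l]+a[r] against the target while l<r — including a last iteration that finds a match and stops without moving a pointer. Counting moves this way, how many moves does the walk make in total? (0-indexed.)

l=0 r=6: 4+39=43 <56, l++
l=1 r=6: 6+39=45 <56, l++
l=2 r=6: 15+39=54 <56, l++
l=3 r=6: 29+39=68 >56, r--
l=3 r=5: 29+36=65 >56, r--
l=3 r=4: 29+35=64 >56, r--

6 moves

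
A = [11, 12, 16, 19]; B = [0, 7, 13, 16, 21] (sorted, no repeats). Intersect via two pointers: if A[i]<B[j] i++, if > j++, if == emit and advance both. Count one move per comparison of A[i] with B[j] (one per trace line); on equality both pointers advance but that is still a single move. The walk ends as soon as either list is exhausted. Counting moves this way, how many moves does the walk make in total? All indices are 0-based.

[i=0,j=0] 11>0 → j++
[i=0,j=1] 11>7 → j++
[i=0,j=2] 11<13 → i++
[i=1,j=2] 12<13 → i++
[i=2,j=2] 16>13 → j++
[i=2,j=3] 16==16 emit → i++,j++
[i=3,j=4] 19<21 → i++

7 moves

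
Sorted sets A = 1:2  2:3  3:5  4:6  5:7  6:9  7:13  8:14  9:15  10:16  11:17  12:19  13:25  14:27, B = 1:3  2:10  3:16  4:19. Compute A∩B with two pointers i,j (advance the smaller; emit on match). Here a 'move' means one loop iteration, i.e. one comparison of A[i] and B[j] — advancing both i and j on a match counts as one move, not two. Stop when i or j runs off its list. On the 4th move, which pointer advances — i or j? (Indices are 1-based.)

[i=1,j=1] 2<3 → i++
[i=2,j=1] 3==3 emit → i++,j++
[i=3,j=2] 5<10 → i++
[i=4,j=2] 6<10 → i++

i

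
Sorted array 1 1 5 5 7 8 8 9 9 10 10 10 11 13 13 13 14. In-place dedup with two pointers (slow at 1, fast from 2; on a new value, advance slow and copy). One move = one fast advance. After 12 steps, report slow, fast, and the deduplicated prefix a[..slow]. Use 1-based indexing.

(s=1,f=2) a[fast]=1=a[slow] dup → fast++
(s=1,f=3) a[fast]=5≠a[slow]=1 write a[2]=5 → slow++,fast++
(s=2,f=4) a[fast]=5=a[slow] dup → fast++
(s=2,f=5) a[fast]=7≠a[slow]=5 write a[3]=7 → slow++,fast++
(s=3,f=6) a[fast]=8≠a[slow]=7 write a[4]=8 → slow++,fast++
(s=4,f=7) a[fast]=8=a[slow] dup → fast++
(s=4,f=8) a[fast]=9≠a[slow]=8 write a[5]=9 → slow++,fast++
(s=5,f=9) a[fast]=9=a[slow] dup → fast++
(s=5,f=10) a[fast]=10≠a[slow]=9 write a[6]=10 → slow++,fast++
(s=6,f=11) a[fast]=10=a[slow] dup → fast++
(s=6,f=12) a[fast]=10=a[slow] dup → fast++
(s=6,f=13) a[fast]=11≠a[slow]=10 write a[7]=11 → slow++,fast++

slow=7, fast=14, prefix=[1, 5, 7, 8, 9, 10, 11]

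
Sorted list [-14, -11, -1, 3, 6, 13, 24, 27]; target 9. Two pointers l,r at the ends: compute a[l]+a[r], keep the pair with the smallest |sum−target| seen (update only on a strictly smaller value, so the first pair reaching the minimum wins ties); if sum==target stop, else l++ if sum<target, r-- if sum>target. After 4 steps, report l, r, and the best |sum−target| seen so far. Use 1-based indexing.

l=3, r=6, best |Δ|=1

l=1 r=8: -14+27=13 d=4 *, r--
l=1 r=7: -14+24=10 d=1 *, r--
l=1 r=6: -14+13=-1 d=10, l++
l=2 r=6: -11+13=2 d=7, l++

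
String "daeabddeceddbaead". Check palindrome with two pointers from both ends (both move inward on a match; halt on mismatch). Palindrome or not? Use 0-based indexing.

[0,16] 'd'=='d' → l++,r--
[1,15] 'a'=='a' → l++,r--
[2,14] 'e'=='e' → l++,r--
[3,13] 'a'=='a' → l++,r--
[4,12] 'b'=='b' → l++,r--
[5,11] 'd'=='d' → l++,r--
[6,10] 'd'=='d' → l++,r--
[7,9] 'e'=='e' → l++,r--

palindrome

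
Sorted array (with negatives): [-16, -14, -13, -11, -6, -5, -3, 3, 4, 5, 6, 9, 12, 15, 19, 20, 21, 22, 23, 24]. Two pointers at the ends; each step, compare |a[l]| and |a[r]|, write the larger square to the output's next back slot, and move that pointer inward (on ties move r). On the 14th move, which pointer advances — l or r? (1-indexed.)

r

l=1 r=20: |-16|<=|24| out[20]=576, r--
l=1 r=19: |-16|<=|23| out[19]=529, r--
l=1 r=18: |-16|<=|22| out[18]=484, r--
l=1 r=17: |-16|<=|21| out[17]=441, r--
l=1 r=16: |-16|<=|20| out[16]=400, r--
l=1 r=15: |-16|<=|19| out[15]=361, r--
l=1 r=14: |-16|>|15| out[14]=256, l++
l=2 r=14: |-14|<=|15| out[13]=225, r--
l=2 r=13: |-14|>|12| out[12]=196, l++
l=3 r=13: |-13|>|12| out[11]=169, l++
l=4 r=13: |-11|<=|12| out[10]=144, r--
l=4 r=12: |-11|>|9| out[9]=121, l++
l=5 r=12: |-6|<=|9| out[8]=81, r--
l=5 r=11: |-6|<=|6| out[7]=36, r--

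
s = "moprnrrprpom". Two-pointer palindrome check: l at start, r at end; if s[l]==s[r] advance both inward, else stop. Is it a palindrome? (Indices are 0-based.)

not a palindrome (mismatch at 4,7)

[0,11] 'm'=='m' → l++,r--
[1,10] 'o'=='o' → l++,r--
[2,9] 'p'=='p' → l++,r--
[3,8] 'r'=='r' → l++,r--
[4,7] 'n'!='p' → stop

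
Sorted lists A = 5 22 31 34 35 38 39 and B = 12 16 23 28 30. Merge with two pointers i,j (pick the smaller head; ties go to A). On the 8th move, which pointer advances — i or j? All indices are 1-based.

i

[i=1,j=1] A[i]=5<=B[j]=12 take 5 → i++
[i=2,j=1] A[i]=22>B[j]=12 take 12 → j++
[i=2,j=2] A[i]=22>B[j]=16 take 16 → j++
[i=2,j=3] A[i]=22<=B[j]=23 take 22 → i++
[i=3,j=3] A[i]=31>B[j]=23 take 23 → j++
[i=3,j=4] A[i]=31>B[j]=28 take 28 → j++
[i=3,j=5] A[i]=31>B[j]=30 take 30 → j++
[i=3,j=6] B done, take A[i]=31 → i++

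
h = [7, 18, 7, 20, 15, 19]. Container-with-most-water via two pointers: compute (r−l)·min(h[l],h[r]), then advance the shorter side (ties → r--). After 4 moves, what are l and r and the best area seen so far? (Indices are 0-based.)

l=3, r=4, best area=72

l=0 r=5: min(7,19)*5=35 best=35 *, l++
l=1 r=5: min(18,19)*4=72 best=72 *, l++
l=2 r=5: min(7,19)*3=21 best=72, l++
l=3 r=5: min(20,19)*2=38 best=72, r--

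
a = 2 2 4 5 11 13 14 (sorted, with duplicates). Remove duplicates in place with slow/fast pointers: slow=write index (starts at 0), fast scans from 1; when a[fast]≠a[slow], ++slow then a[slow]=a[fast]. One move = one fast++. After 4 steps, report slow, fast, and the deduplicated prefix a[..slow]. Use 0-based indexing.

slow=3, fast=5, prefix=[2, 4, 5, 11]

(s=0,f=1) a[fast]=2=a[slow] dup → fast++
(s=0,f=2) a[fast]=4≠a[slow]=2 write a[1]=4 → slow++,fast++
(s=1,f=3) a[fast]=5≠a[slow]=4 write a[2]=5 → slow++,fast++
(s=2,f=4) a[fast]=11≠a[slow]=5 write a[3]=11 → slow++,fast++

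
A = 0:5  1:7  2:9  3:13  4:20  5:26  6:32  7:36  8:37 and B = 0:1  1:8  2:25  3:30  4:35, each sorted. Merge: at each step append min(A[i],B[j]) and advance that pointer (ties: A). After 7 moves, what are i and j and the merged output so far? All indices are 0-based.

i=5, j=2, merged so far=[1, 5, 7, 8, 9, 13, 20]

i=0 j=0: A[i]=5>B[j]=1 take 1, j++
i=0 j=1: A[i]=5<=B[j]=8 take 5, i++
i=1 j=1: A[i]=7<=B[j]=8 take 7, i++
i=2 j=1: A[i]=9>B[j]=8 take 8, j++
i=2 j=2: A[i]=9<=B[j]=25 take 9, i++
i=3 j=2: A[i]=13<=B[j]=25 take 13, i++
i=4 j=2: A[i]=20<=B[j]=25 take 20, i++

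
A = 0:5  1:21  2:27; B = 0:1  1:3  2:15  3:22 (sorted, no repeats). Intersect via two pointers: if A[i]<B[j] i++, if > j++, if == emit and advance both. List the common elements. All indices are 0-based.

intersection = []

i=0 j=0: 5>1, j++
i=0 j=1: 5>3, j++
i=0 j=2: 5<15, i++
i=1 j=2: 21>15, j++
i=1 j=3: 21<22, i++
i=2 j=3: 27>22, j++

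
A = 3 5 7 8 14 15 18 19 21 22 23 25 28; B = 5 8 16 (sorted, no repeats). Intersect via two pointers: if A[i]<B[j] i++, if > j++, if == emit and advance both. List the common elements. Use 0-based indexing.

[i=0,j=0] 3<5 → i++
[i=1,j=0] 5==5 emit → i++,j++
[i=2,j=1] 7<8 → i++
[i=3,j=1] 8==8 emit → i++,j++
[i=4,j=2] 14<16 → i++
[i=5,j=2] 15<16 → i++
[i=6,j=2] 18>16 → j++

intersection = [5, 8]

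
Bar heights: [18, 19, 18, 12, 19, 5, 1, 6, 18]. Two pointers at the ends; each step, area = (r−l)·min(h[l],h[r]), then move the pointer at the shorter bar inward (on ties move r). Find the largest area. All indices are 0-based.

[0,8] min(18,18)*8=144 best=144 * → r--
[0,7] min(18,6)*7=42 best=144 → r--
[0,6] min(18,1)*6=6 best=144 → r--
[0,5] min(18,5)*5=25 best=144 → r--
[0,4] min(18,19)*4=72 best=144 → l++
[1,4] min(19,19)*3=57 best=144 → r--
[1,3] min(19,12)*2=24 best=144 → r--
[1,2] min(19,18)*1=18 best=144 → r--

max area = 144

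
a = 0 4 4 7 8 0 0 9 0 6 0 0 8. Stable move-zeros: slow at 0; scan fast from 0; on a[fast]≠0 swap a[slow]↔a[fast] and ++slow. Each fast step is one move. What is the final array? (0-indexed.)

(s=0,f=0) a[fast]=0 → fast++
(s=0,f=1) a[fast]=4≠0 swap→a[0]=4 → slow++,fast++
(s=1,f=2) a[fast]=4≠0 swap→a[1]=4 → slow++,fast++
(s=2,f=3) a[fast]=7≠0 swap→a[2]=7 → slow++,fast++
(s=3,f=4) a[fast]=8≠0 swap→a[3]=8 → slow++,fast++
(s=4,f=5) a[fast]=0 → fast++
(s=4,f=6) a[fast]=0 → fast++
(s=4,f=7) a[fast]=9≠0 swap→a[4]=9 → slow++,fast++
(s=5,f=8) a[fast]=0 → fast++
(s=5,f=9) a[fast]=6≠0 swap→a[5]=6 → slow++,fast++
(s=6,f=10) a[fast]=0 → fast++
(s=6,f=11) a[fast]=0 → fast++
(s=6,f=12) a[fast]=8≠0 swap→a[6]=8 → slow++,fast++

[4, 4, 7, 8, 9, 6, 8, 0, 0, 0, 0, 0, 0]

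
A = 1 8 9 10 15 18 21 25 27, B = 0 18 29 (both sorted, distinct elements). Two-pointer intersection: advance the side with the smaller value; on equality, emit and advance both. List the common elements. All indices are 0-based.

intersection = [18]

i=0 j=0: 1>0, j++
i=0 j=1: 1<18, i++
i=1 j=1: 8<18, i++
i=2 j=1: 9<18, i++
i=3 j=1: 10<18, i++
i=4 j=1: 15<18, i++
i=5 j=1: 18==18 emit, i++,j++
i=6 j=2: 21<29, i++
i=7 j=2: 25<29, i++
i=8 j=2: 27<29, i++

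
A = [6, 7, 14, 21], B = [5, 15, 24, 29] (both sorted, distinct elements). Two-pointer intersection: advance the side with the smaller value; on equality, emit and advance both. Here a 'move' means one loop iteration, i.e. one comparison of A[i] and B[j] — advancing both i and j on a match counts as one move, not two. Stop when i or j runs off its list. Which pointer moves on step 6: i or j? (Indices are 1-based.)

i

i=1 j=1: 6>5, j++
i=1 j=2: 6<15, i++
i=2 j=2: 7<15, i++
i=3 j=2: 14<15, i++
i=4 j=2: 21>15, j++
i=4 j=3: 21<24, i++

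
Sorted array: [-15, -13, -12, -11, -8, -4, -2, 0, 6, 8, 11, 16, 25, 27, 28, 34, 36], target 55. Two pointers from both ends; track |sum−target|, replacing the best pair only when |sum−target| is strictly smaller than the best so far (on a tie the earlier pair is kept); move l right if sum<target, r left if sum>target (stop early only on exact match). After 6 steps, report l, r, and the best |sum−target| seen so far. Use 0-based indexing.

l=0 r=16: -15+36=21 d=34 *, l++
l=1 r=16: -13+36=23 d=32 *, l++
l=2 r=16: -12+36=24 d=31 *, l++
l=3 r=16: -11+36=25 d=30 *, l++
l=4 r=16: -8+36=28 d=27 *, l++
l=5 r=16: -4+36=32 d=23 *, l++

l=6, r=16, best |Δ|=23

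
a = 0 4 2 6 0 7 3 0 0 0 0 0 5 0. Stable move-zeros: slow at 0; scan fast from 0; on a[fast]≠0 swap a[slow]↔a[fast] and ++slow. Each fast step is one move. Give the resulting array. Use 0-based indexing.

slow=0 fast=0: a[fast]=0, fast++
slow=0 fast=1: a[fast]=4≠0 swap→a[0]=4, slow++,fast++
slow=1 fast=2: a[fast]=2≠0 swap→a[1]=2, slow++,fast++
slow=2 fast=3: a[fast]=6≠0 swap→a[2]=6, slow++,fast++
slow=3 fast=4: a[fast]=0, fast++
slow=3 fast=5: a[fast]=7≠0 swap→a[3]=7, slow++,fast++
slow=4 fast=6: a[fast]=3≠0 swap→a[4]=3, slow++,fast++
slow=5 fast=7: a[fast]=0, fast++
slow=5 fast=8: a[fast]=0, fast++
slow=5 fast=9: a[fast]=0, fast++
slow=5 fast=10: a[fast]=0, fast++
slow=5 fast=11: a[fast]=0, fast++
slow=5 fast=12: a[fast]=5≠0 swap→a[5]=5, slow++,fast++
slow=6 fast=13: a[fast]=0, fast++

[4, 2, 6, 7, 3, 5, 0, 0, 0, 0, 0, 0, 0, 0]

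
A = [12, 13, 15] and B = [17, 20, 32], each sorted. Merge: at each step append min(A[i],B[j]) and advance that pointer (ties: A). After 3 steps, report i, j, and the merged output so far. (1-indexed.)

i=4, j=1, merged so far=[12, 13, 15]

i=1 j=1: A[i]=12<=B[j]=17 take 12, i++
i=2 j=1: A[i]=13<=B[j]=17 take 13, i++
i=3 j=1: A[i]=15<=B[j]=17 take 15, i++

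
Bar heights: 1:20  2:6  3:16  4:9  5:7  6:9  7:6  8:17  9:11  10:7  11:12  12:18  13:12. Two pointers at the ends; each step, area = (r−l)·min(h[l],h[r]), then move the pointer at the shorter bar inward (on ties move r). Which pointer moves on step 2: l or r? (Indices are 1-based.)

r

l=1 r=13: min(20,12)*12=144 best=144 *, r--
l=1 r=12: min(20,18)*11=198 best=198 *, r--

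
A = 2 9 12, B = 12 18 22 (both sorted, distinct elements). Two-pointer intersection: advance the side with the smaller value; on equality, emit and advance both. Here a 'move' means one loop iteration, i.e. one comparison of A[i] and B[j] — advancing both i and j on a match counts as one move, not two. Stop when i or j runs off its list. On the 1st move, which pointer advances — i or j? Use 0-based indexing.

i

[i=0,j=0] 2<12 → i++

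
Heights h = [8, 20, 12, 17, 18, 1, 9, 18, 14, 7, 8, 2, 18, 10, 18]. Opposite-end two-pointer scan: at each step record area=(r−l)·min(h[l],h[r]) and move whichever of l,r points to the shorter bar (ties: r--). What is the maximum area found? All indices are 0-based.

[0,14] min(8,18)*14=112 best=112 * → l++
[1,14] min(20,18)*13=234 best=234 * → r--
[1,13] min(20,10)*12=120 best=234 → r--
[1,12] min(20,18)*11=198 best=234 → r--
[1,11] min(20,2)*10=20 best=234 → r--
[1,10] min(20,8)*9=72 best=234 → r--
[1,9] min(20,7)*8=56 best=234 → r--
[1,8] min(20,14)*7=98 best=234 → r--
[1,7] min(20,18)*6=108 best=234 → r--
[1,6] min(20,9)*5=45 best=234 → r--
[1,5] min(20,1)*4=4 best=234 → r--
[1,4] min(20,18)*3=54 best=234 → r--
[1,3] min(20,17)*2=34 best=234 → r--
[1,2] min(20,12)*1=12 best=234 → r--

max area = 234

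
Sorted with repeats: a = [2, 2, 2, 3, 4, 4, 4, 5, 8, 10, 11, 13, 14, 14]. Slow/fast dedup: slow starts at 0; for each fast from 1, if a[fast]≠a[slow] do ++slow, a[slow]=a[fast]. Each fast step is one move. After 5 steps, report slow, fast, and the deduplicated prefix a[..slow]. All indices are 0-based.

(s=0,f=1) a[fast]=2=a[slow] dup → fast++
(s=0,f=2) a[fast]=2=a[slow] dup → fast++
(s=0,f=3) a[fast]=3≠a[slow]=2 write a[1]=3 → slow++,fast++
(s=1,f=4) a[fast]=4≠a[slow]=3 write a[2]=4 → slow++,fast++
(s=2,f=5) a[fast]=4=a[slow] dup → fast++

slow=2, fast=6, prefix=[2, 3, 4]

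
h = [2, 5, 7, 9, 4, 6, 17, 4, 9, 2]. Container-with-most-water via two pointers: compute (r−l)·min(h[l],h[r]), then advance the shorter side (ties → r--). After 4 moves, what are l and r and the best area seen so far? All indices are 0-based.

l=0 r=9: min(2,2)*9=18 best=18 *, r--
l=0 r=8: min(2,9)*8=16 best=18, l++
l=1 r=8: min(5,9)*7=35 best=35 *, l++
l=2 r=8: min(7,9)*6=42 best=42 *, l++

l=3, r=8, best area=42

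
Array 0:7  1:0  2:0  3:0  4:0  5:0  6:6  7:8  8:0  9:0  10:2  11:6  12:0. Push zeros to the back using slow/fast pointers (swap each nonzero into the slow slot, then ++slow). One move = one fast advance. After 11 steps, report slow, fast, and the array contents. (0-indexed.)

slow=4, fast=11, a=[7, 6, 8, 2, 0, 0, 0, 0, 0, 0, 0, 6, 0]

(s=0,f=0) a[fast]=7≠0 swap→a[0]=7 → slow++,fast++
(s=1,f=1) a[fast]=0 → fast++
(s=1,f=2) a[fast]=0 → fast++
(s=1,f=3) a[fast]=0 → fast++
(s=1,f=4) a[fast]=0 → fast++
(s=1,f=5) a[fast]=0 → fast++
(s=1,f=6) a[fast]=6≠0 swap→a[1]=6 → slow++,fast++
(s=2,f=7) a[fast]=8≠0 swap→a[2]=8 → slow++,fast++
(s=3,f=8) a[fast]=0 → fast++
(s=3,f=9) a[fast]=0 → fast++
(s=3,f=10) a[fast]=2≠0 swap→a[3]=2 → slow++,fast++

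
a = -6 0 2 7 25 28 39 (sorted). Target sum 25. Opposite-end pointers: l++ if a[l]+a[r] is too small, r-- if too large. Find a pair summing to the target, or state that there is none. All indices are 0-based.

l=0 r=6: -6+39=33 >25, r--
l=0 r=5: -6+28=22 <25, l++
l=1 r=5: 0+28=28 >25, r--
l=1 r=4: 0+25=25, found

(0, 25)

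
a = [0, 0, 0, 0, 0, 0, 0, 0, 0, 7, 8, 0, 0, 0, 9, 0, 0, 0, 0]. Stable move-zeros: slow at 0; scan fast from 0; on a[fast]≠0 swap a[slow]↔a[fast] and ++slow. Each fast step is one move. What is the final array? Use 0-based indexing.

slow=0 fast=0: a[fast]=0, fast++
slow=0 fast=1: a[fast]=0, fast++
slow=0 fast=2: a[fast]=0, fast++
slow=0 fast=3: a[fast]=0, fast++
slow=0 fast=4: a[fast]=0, fast++
slow=0 fast=5: a[fast]=0, fast++
slow=0 fast=6: a[fast]=0, fast++
slow=0 fast=7: a[fast]=0, fast++
slow=0 fast=8: a[fast]=0, fast++
slow=0 fast=9: a[fast]=7≠0 swap→a[0]=7, slow++,fast++
slow=1 fast=10: a[fast]=8≠0 swap→a[1]=8, slow++,fast++
slow=2 fast=11: a[fast]=0, fast++
slow=2 fast=12: a[fast]=0, fast++
slow=2 fast=13: a[fast]=0, fast++
slow=2 fast=14: a[fast]=9≠0 swap→a[2]=9, slow++,fast++
slow=3 fast=15: a[fast]=0, fast++
slow=3 fast=16: a[fast]=0, fast++
slow=3 fast=17: a[fast]=0, fast++
slow=3 fast=18: a[fast]=0, fast++

[7, 8, 9, 0, 0, 0, 0, 0, 0, 0, 0, 0, 0, 0, 0, 0, 0, 0, 0]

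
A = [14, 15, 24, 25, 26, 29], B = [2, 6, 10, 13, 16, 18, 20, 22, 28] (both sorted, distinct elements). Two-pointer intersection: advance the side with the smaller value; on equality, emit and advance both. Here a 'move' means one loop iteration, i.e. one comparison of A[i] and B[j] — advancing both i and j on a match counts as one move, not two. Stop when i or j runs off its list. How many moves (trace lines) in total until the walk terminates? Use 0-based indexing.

14 moves

i=0 j=0: 14>2, j++
i=0 j=1: 14>6, j++
i=0 j=2: 14>10, j++
i=0 j=3: 14>13, j++
i=0 j=4: 14<16, i++
i=1 j=4: 15<16, i++
i=2 j=4: 24>16, j++
i=2 j=5: 24>18, j++
i=2 j=6: 24>20, j++
i=2 j=7: 24>22, j++
i=2 j=8: 24<28, i++
i=3 j=8: 25<28, i++
i=4 j=8: 26<28, i++
i=5 j=8: 29>28, j++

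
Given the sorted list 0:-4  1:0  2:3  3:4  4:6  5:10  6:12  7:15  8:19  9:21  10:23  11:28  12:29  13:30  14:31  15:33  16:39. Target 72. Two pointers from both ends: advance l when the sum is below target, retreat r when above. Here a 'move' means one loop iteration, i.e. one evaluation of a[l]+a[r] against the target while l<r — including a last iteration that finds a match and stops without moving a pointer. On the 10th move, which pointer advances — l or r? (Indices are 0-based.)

l

[0,16] -4+39=35 <72 → l++
[1,16] 0+39=39 <72 → l++
[2,16] 3+39=42 <72 → l++
[3,16] 4+39=43 <72 → l++
[4,16] 6+39=45 <72 → l++
[5,16] 10+39=49 <72 → l++
[6,16] 12+39=51 <72 → l++
[7,16] 15+39=54 <72 → l++
[8,16] 19+39=58 <72 → l++
[9,16] 21+39=60 <72 → l++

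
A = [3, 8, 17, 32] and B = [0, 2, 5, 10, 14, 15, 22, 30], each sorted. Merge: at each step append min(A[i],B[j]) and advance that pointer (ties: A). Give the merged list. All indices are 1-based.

[0, 2, 3, 5, 8, 10, 14, 15, 17, 22, 30, 32]

[i=1,j=1] A[i]=3>B[j]=0 take 0 → j++
[i=1,j=2] A[i]=3>B[j]=2 take 2 → j++
[i=1,j=3] A[i]=3<=B[j]=5 take 3 → i++
[i=2,j=3] A[i]=8>B[j]=5 take 5 → j++
[i=2,j=4] A[i]=8<=B[j]=10 take 8 → i++
[i=3,j=4] A[i]=17>B[j]=10 take 10 → j++
[i=3,j=5] A[i]=17>B[j]=14 take 14 → j++
[i=3,j=6] A[i]=17>B[j]=15 take 15 → j++
[i=3,j=7] A[i]=17<=B[j]=22 take 17 → i++
[i=4,j=7] A[i]=32>B[j]=22 take 22 → j++
[i=4,j=8] A[i]=32>B[j]=30 take 30 → j++
[i=4,j=9] B done, take A[i]=32 → i++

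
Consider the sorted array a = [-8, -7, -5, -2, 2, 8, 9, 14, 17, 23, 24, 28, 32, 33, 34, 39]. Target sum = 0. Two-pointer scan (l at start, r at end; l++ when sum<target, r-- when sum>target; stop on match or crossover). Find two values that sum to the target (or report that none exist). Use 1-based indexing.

l=1 r=16: -8+39=31 >0, r--
l=1 r=15: -8+34=26 >0, r--
l=1 r=14: -8+33=25 >0, r--
l=1 r=13: -8+32=24 >0, r--
l=1 r=12: -8+28=20 >0, r--
l=1 r=11: -8+24=16 >0, r--
l=1 r=10: -8+23=15 >0, r--
l=1 r=9: -8+17=9 >0, r--
l=1 r=8: -8+14=6 >0, r--
l=1 r=7: -8+9=1 >0, r--
l=1 r=6: -8+8=0, found

(-8, 8)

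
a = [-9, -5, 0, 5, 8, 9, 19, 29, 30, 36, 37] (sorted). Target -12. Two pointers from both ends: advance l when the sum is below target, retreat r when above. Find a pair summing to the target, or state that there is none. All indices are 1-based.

l=1 r=11: -9+37=28 >-12, r--
l=1 r=10: -9+36=27 >-12, r--
l=1 r=9: -9+30=21 >-12, r--
l=1 r=8: -9+29=20 >-12, r--
l=1 r=7: -9+19=10 >-12, r--
l=1 r=6: -9+9=0 >-12, r--
l=1 r=5: -9+8=-1 >-12, r--
l=1 r=4: -9+5=-4 >-12, r--
l=1 r=3: -9+0=-9 >-12, r--
l=1 r=2: -9+-5=-14 <-12, l++

no pair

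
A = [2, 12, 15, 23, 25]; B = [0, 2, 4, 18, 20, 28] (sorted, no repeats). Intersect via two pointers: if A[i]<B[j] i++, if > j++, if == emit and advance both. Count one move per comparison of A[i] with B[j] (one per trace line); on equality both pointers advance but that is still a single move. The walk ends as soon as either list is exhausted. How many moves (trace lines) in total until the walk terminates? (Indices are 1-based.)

9 moves

i=1 j=1: 2>0, j++
i=1 j=2: 2==2 emit, i++,j++
i=2 j=3: 12>4, j++
i=2 j=4: 12<18, i++
i=3 j=4: 15<18, i++
i=4 j=4: 23>18, j++
i=4 j=5: 23>20, j++
i=4 j=6: 23<28, i++
i=5 j=6: 25<28, i++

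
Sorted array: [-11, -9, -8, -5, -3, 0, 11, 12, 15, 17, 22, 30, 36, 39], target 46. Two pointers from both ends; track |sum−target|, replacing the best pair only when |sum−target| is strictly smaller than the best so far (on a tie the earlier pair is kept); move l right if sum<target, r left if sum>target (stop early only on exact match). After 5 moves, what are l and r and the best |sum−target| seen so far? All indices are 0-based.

l=0 r=13: -11+39=28 d=18 *, l++
l=1 r=13: -9+39=30 d=16 *, l++
l=2 r=13: -8+39=31 d=15 *, l++
l=3 r=13: -5+39=34 d=12 *, l++
l=4 r=13: -3+39=36 d=10 *, l++

l=5, r=13, best |Δ|=10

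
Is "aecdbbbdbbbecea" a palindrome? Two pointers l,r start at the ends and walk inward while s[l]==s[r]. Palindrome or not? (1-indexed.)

not a palindrome (mismatch at 4,12)

l=1 r=15: 'a'=='a', l++,r--
l=2 r=14: 'e'=='e', l++,r--
l=3 r=13: 'c'=='c', l++,r--
l=4 r=12: 'd'!='e', stop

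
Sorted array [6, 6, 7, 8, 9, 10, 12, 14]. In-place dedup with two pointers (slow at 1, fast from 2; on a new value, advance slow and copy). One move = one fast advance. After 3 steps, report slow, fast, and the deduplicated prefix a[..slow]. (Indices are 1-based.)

slow=3, fast=5, prefix=[6, 7, 8]

slow=1 fast=2: a[fast]=6=a[slow] dup, fast++
slow=1 fast=3: a[fast]=7≠a[slow]=6 write a[2]=7, slow++,fast++
slow=2 fast=4: a[fast]=8≠a[slow]=7 write a[3]=8, slow++,fast++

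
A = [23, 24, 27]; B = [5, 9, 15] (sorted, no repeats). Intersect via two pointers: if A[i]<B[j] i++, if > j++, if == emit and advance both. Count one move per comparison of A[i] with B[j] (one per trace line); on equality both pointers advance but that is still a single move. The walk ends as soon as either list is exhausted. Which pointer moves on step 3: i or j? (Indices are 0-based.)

j

i=0 j=0: 23>5, j++
i=0 j=1: 23>9, j++
i=0 j=2: 23>15, j++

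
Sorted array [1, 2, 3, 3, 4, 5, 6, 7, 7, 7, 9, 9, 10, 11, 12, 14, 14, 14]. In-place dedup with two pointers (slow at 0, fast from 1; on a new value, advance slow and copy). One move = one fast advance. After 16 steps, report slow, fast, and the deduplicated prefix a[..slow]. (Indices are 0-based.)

slow=0 fast=1: a[fast]=2≠a[slow]=1 write a[1]=2, slow++,fast++
slow=1 fast=2: a[fast]=3≠a[slow]=2 write a[2]=3, slow++,fast++
slow=2 fast=3: a[fast]=3=a[slow] dup, fast++
slow=2 fast=4: a[fast]=4≠a[slow]=3 write a[3]=4, slow++,fast++
slow=3 fast=5: a[fast]=5≠a[slow]=4 write a[4]=5, slow++,fast++
slow=4 fast=6: a[fast]=6≠a[slow]=5 write a[5]=6, slow++,fast++
slow=5 fast=7: a[fast]=7≠a[slow]=6 write a[6]=7, slow++,fast++
slow=6 fast=8: a[fast]=7=a[slow] dup, fast++
slow=6 fast=9: a[fast]=7=a[slow] dup, fast++
slow=6 fast=10: a[fast]=9≠a[slow]=7 write a[7]=9, slow++,fast++
slow=7 fast=11: a[fast]=9=a[slow] dup, fast++
slow=7 fast=12: a[fast]=10≠a[slow]=9 write a[8]=10, slow++,fast++
slow=8 fast=13: a[fast]=11≠a[slow]=10 write a[9]=11, slow++,fast++
slow=9 fast=14: a[fast]=12≠a[slow]=11 write a[10]=12, slow++,fast++
slow=10 fast=15: a[fast]=14≠a[slow]=12 write a[11]=14, slow++,fast++
slow=11 fast=16: a[fast]=14=a[slow] dup, fast++

slow=11, fast=17, prefix=[1, 2, 3, 4, 5, 6, 7, 9, 10, 11, 12, 14]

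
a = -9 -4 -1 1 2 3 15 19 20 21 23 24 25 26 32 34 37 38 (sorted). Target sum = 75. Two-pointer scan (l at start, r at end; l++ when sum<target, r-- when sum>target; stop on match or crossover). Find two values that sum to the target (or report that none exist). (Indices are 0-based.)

(37, 38)

[0,17] -9+38=29 <75 → l++
[1,17] -4+38=34 <75 → l++
[2,17] -1+38=37 <75 → l++
[3,17] 1+38=39 <75 → l++
[4,17] 2+38=40 <75 → l++
[5,17] 3+38=41 <75 → l++
[6,17] 15+38=53 <75 → l++
[7,17] 19+38=57 <75 → l++
[8,17] 20+38=58 <75 → l++
[9,17] 21+38=59 <75 → l++
[10,17] 23+38=61 <75 → l++
[11,17] 24+38=62 <75 → l++
[12,17] 25+38=63 <75 → l++
[13,17] 26+38=64 <75 → l++
[14,17] 32+38=70 <75 → l++
[15,17] 34+38=72 <75 → l++
[16,17] 37+38=75 → found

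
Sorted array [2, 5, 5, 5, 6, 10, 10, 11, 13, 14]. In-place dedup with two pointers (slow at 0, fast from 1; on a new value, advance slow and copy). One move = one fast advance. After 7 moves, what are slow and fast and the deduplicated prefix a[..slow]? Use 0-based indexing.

slow=4, fast=8, prefix=[2, 5, 6, 10, 11]

slow=0 fast=1: a[fast]=5≠a[slow]=2 write a[1]=5, slow++,fast++
slow=1 fast=2: a[fast]=5=a[slow] dup, fast++
slow=1 fast=3: a[fast]=5=a[slow] dup, fast++
slow=1 fast=4: a[fast]=6≠a[slow]=5 write a[2]=6, slow++,fast++
slow=2 fast=5: a[fast]=10≠a[slow]=6 write a[3]=10, slow++,fast++
slow=3 fast=6: a[fast]=10=a[slow] dup, fast++
slow=3 fast=7: a[fast]=11≠a[slow]=10 write a[4]=11, slow++,fast++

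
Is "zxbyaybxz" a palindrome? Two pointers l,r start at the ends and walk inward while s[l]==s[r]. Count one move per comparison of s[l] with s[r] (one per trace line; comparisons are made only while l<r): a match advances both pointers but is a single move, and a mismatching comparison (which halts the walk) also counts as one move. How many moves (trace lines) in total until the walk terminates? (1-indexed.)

[1,9] 'z'=='z' → l++,r--
[2,8] 'x'=='x' → l++,r--
[3,7] 'b'=='b' → l++,r--
[4,6] 'y'=='y' → l++,r--

4 moves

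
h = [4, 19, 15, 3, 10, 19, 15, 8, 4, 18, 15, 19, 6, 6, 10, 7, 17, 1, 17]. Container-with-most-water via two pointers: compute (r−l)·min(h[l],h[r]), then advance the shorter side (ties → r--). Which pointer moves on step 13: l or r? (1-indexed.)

l=1 r=19: min(4,17)*18=72 best=72 *, l++
l=2 r=19: min(19,17)*17=289 best=289 *, r--
l=2 r=18: min(19,1)*16=16 best=289, r--
l=2 r=17: min(19,17)*15=255 best=289, r--
l=2 r=16: min(19,7)*14=98 best=289, r--
l=2 r=15: min(19,10)*13=130 best=289, r--
l=2 r=14: min(19,6)*12=72 best=289, r--
l=2 r=13: min(19,6)*11=66 best=289, r--
l=2 r=12: min(19,19)*10=190 best=289, r--
l=2 r=11: min(19,15)*9=135 best=289, r--
l=2 r=10: min(19,18)*8=144 best=289, r--
l=2 r=9: min(19,4)*7=28 best=289, r--
l=2 r=8: min(19,8)*6=48 best=289, r--

r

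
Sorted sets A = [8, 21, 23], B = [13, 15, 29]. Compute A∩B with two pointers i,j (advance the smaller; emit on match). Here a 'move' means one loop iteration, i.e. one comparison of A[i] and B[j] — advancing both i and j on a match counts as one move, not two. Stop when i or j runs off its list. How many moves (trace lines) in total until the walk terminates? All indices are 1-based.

i=1 j=1: 8<13, i++
i=2 j=1: 21>13, j++
i=2 j=2: 21>15, j++
i=2 j=3: 21<29, i++
i=3 j=3: 23<29, i++

5 moves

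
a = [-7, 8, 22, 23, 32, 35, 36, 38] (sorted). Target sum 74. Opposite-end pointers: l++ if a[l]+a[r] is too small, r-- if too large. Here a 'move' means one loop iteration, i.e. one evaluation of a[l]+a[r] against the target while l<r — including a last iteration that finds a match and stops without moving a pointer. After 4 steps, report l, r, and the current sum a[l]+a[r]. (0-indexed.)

l=0 r=7: -7+38=31 <74, l++
l=1 r=7: 8+38=46 <74, l++
l=2 r=7: 22+38=60 <74, l++
l=3 r=7: 23+38=61 <74, l++

l=4, r=7, sum=70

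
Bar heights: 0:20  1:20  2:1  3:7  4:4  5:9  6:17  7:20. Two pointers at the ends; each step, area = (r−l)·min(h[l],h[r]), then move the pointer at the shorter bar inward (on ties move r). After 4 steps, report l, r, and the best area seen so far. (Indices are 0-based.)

l=0 r=7: min(20,20)*7=140 best=140 *, r--
l=0 r=6: min(20,17)*6=102 best=140, r--
l=0 r=5: min(20,9)*5=45 best=140, r--
l=0 r=4: min(20,4)*4=16 best=140, r--

l=0, r=3, best area=140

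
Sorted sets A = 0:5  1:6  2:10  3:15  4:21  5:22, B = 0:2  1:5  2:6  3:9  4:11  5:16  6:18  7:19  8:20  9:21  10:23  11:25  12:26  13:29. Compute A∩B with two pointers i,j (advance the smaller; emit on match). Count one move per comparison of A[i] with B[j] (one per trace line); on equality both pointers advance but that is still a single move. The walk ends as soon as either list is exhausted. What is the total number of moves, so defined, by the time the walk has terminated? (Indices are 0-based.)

[i=0,j=0] 5>2 → j++
[i=0,j=1] 5==5 emit → i++,j++
[i=1,j=2] 6==6 emit → i++,j++
[i=2,j=3] 10>9 → j++
[i=2,j=4] 10<11 → i++
[i=3,j=4] 15>11 → j++
[i=3,j=5] 15<16 → i++
[i=4,j=5] 21>16 → j++
[i=4,j=6] 21>18 → j++
[i=4,j=7] 21>19 → j++
[i=4,j=8] 21>20 → j++
[i=4,j=9] 21==21 emit → i++,j++
[i=5,j=10] 22<23 → i++

13 moves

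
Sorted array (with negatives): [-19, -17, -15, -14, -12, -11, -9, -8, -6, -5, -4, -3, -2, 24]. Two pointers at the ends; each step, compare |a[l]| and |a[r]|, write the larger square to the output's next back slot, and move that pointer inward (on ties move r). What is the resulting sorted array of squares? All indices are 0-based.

[0,13] |-19|<=|24| out[13]=576 → r--
[0,12] |-19|>|-2| out[12]=361 → l++
[1,12] |-17|>|-2| out[11]=289 → l++
[2,12] |-15|>|-2| out[10]=225 → l++
[3,12] |-14|>|-2| out[9]=196 → l++
[4,12] |-12|>|-2| out[8]=144 → l++
[5,12] |-11|>|-2| out[7]=121 → l++
[6,12] |-9|>|-2| out[6]=81 → l++
[7,12] |-8|>|-2| out[5]=64 → l++
[8,12] |-6|>|-2| out[4]=36 → l++
[9,12] |-5|>|-2| out[3]=25 → l++
[10,12] |-4|>|-2| out[2]=16 → l++
[11,12] |-3|>|-2| out[1]=9 → l++
[12,12] |-2|<=|-2| out[0]=4 → r--

[4, 9, 16, 25, 36, 64, 81, 121, 144, 196, 225, 289, 361, 576]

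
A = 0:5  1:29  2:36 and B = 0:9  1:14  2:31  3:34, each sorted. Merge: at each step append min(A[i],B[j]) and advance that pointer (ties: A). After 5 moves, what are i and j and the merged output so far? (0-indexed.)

i=2, j=3, merged so far=[5, 9, 14, 29, 31]

i=0 j=0: A[i]=5<=B[j]=9 take 5, i++
i=1 j=0: A[i]=29>B[j]=9 take 9, j++
i=1 j=1: A[i]=29>B[j]=14 take 14, j++
i=1 j=2: A[i]=29<=B[j]=31 take 29, i++
i=2 j=2: A[i]=36>B[j]=31 take 31, j++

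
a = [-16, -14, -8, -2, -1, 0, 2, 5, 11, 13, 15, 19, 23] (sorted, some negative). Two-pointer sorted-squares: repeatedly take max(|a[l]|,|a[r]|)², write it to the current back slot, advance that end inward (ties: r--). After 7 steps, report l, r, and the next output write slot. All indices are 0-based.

l=2, r=7, next write slot=5

[0,12] |-16|<=|23| out[12]=529 → r--
[0,11] |-16|<=|19| out[11]=361 → r--
[0,10] |-16|>|15| out[10]=256 → l++
[1,10] |-14|<=|15| out[9]=225 → r--
[1,9] |-14|>|13| out[8]=196 → l++
[2,9] |-8|<=|13| out[7]=169 → r--
[2,8] |-8|<=|11| out[6]=121 → r--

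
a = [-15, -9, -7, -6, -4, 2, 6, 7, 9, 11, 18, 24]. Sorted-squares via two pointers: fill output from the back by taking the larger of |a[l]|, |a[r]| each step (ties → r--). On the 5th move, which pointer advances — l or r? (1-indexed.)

r

l=1 r=12: |-15|<=|24| out[12]=576, r--
l=1 r=11: |-15|<=|18| out[11]=324, r--
l=1 r=10: |-15|>|11| out[10]=225, l++
l=2 r=10: |-9|<=|11| out[9]=121, r--
l=2 r=9: |-9|<=|9| out[8]=81, r--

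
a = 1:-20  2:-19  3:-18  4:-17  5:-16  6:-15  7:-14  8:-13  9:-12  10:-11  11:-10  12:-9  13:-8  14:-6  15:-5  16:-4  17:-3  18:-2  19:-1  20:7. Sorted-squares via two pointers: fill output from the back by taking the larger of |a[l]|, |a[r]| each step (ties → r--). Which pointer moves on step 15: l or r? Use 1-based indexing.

l

l=1 r=20: |-20|>|7| out[20]=400, l++
l=2 r=20: |-19|>|7| out[19]=361, l++
l=3 r=20: |-18|>|7| out[18]=324, l++
l=4 r=20: |-17|>|7| out[17]=289, l++
l=5 r=20: |-16|>|7| out[16]=256, l++
l=6 r=20: |-15|>|7| out[15]=225, l++
l=7 r=20: |-14|>|7| out[14]=196, l++
l=8 r=20: |-13|>|7| out[13]=169, l++
l=9 r=20: |-12|>|7| out[12]=144, l++
l=10 r=20: |-11|>|7| out[11]=121, l++
l=11 r=20: |-10|>|7| out[10]=100, l++
l=12 r=20: |-9|>|7| out[9]=81, l++
l=13 r=20: |-8|>|7| out[8]=64, l++
l=14 r=20: |-6|<=|7| out[7]=49, r--
l=14 r=19: |-6|>|-1| out[6]=36, l++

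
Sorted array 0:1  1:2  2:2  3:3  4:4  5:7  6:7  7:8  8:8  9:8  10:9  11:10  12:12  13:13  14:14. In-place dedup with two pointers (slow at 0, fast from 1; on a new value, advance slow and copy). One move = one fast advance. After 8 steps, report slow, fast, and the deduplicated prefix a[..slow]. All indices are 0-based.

(s=0,f=1) a[fast]=2≠a[slow]=1 write a[1]=2 → slow++,fast++
(s=1,f=2) a[fast]=2=a[slow] dup → fast++
(s=1,f=3) a[fast]=3≠a[slow]=2 write a[2]=3 → slow++,fast++
(s=2,f=4) a[fast]=4≠a[slow]=3 write a[3]=4 → slow++,fast++
(s=3,f=5) a[fast]=7≠a[slow]=4 write a[4]=7 → slow++,fast++
(s=4,f=6) a[fast]=7=a[slow] dup → fast++
(s=4,f=7) a[fast]=8≠a[slow]=7 write a[5]=8 → slow++,fast++
(s=5,f=8) a[fast]=8=a[slow] dup → fast++

slow=5, fast=9, prefix=[1, 2, 3, 4, 7, 8]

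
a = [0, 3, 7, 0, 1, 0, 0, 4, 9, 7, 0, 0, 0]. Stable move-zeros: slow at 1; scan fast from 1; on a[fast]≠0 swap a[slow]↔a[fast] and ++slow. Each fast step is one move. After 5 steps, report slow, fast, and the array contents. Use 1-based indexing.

slow=4, fast=6, a=[3, 7, 1, 0, 0, 0, 0, 4, 9, 7, 0, 0, 0]

slow=1 fast=1: a[fast]=0, fast++
slow=1 fast=2: a[fast]=3≠0 swap→a[1]=3, slow++,fast++
slow=2 fast=3: a[fast]=7≠0 swap→a[2]=7, slow++,fast++
slow=3 fast=4: a[fast]=0, fast++
slow=3 fast=5: a[fast]=1≠0 swap→a[3]=1, slow++,fast++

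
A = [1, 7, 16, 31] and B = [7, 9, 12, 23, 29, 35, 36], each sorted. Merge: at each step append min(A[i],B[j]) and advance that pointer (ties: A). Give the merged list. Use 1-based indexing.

[1, 7, 7, 9, 12, 16, 23, 29, 31, 35, 36]

[i=1,j=1] A[i]=1<=B[j]=7 take 1 → i++
[i=2,j=1] A[i]=7<=B[j]=7 take 7 → i++
[i=3,j=1] A[i]=16>B[j]=7 take 7 → j++
[i=3,j=2] A[i]=16>B[j]=9 take 9 → j++
[i=3,j=3] A[i]=16>B[j]=12 take 12 → j++
[i=3,j=4] A[i]=16<=B[j]=23 take 16 → i++
[i=4,j=4] A[i]=31>B[j]=23 take 23 → j++
[i=4,j=5] A[i]=31>B[j]=29 take 29 → j++
[i=4,j=6] A[i]=31<=B[j]=35 take 31 → i++
[i=5,j=6] A done, take B[j]=35 → j++
[i=5,j=7] A done, take B[j]=36 → j++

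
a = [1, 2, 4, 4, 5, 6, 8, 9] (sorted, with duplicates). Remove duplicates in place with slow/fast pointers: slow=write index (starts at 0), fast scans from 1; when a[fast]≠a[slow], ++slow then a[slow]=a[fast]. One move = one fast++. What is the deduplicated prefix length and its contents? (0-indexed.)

slow=0 fast=1: a[fast]=2≠a[slow]=1 write a[1]=2, slow++,fast++
slow=1 fast=2: a[fast]=4≠a[slow]=2 write a[2]=4, slow++,fast++
slow=2 fast=3: a[fast]=4=a[slow] dup, fast++
slow=2 fast=4: a[fast]=5≠a[slow]=4 write a[3]=5, slow++,fast++
slow=3 fast=5: a[fast]=6≠a[slow]=5 write a[4]=6, slow++,fast++
slow=4 fast=6: a[fast]=8≠a[slow]=6 write a[5]=8, slow++,fast++
slow=5 fast=7: a[fast]=9≠a[slow]=8 write a[6]=9, slow++,fast++

length 7; prefix = [1, 2, 4, 5, 6, 8, 9]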